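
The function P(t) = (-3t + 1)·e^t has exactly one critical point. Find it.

-2/3

By the product rule, P'(t) = (-3t - 2)·e^t. Since e^t > 0, the only critical point is t = -2/3.
P''(-2/3) has the same sign as -3 < 0, so this is a local maximum.
P(-2/3) = (3)·e^(-2/3) ≈ 1.5403.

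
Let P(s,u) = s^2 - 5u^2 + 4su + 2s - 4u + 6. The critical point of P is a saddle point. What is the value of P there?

∂P/∂s = 2s + 4u + 2 = 0 and ∂P/∂u = 4s - 10u - 4 = 0, so (s, u) = (-1/9, -4/9).
The Hessian has P_{ss} = 2, P_{uu} = -10, P_{su} = 4, giving D = -36 < 0, so the point is a saddle point.
P(-1/9, -4/9) = 61/9.

61/9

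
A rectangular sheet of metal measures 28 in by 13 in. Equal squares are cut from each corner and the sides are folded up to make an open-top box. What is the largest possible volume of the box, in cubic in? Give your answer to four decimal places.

With cut size x, the volume is V(x) = x(28 − 2x)(13 − 2x) for 0 < x < 6.5.
V'(x) = 12x^2 − 164x + 364. Setting V'(x) = 0 gives x ≈ 2.7884 (the root in (0, 6.5)).
V''(x) = 24x − 164 is negative there, so this is the maximum; V ≈ 464.1345.

464.1345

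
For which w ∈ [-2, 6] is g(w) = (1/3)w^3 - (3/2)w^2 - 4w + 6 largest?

-1

The derivative is w^2 - 3w - 4, which vanishes at w = -1 and w = 4.
Compare values at every candidate in [-2, 6]: g(-2) = 16/3,  g(-1) = 49/6,  g(4) = -38/3,  g(6) = 0.
Hence the absolute maximum is 49/6 at w = -1.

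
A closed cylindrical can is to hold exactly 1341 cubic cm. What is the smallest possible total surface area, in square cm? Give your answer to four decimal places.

With radius r and height h, πr²h = 1341 so h = 1341/(πr²), and S(r) = 2πr² + 2πrh = 2πr² + 2·1341/r.
S'(r) = 4πr − 2·1341/r² = 0 ⇒ r³ = 1341/(2π), so r ≈ 5.9761 and h = 2r ≈ 11.9522.
S''(r) = 4π + 4·1341/r³ > 0, so this is the minimum; S ≈ 673.1839.

673.1839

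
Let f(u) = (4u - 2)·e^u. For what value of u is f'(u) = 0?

f'(u) = 4·e^u + (4u - 2)·1·e^u = (4u + 2)·e^u. Since e^u > 0, the only critical point is u = -1/2.
f''(-1/2) has the same sign as 4 > 0, so this is a local minimum.
f(-1/2) = (-4)·e^(-1/2) ≈ -2.4261.

-1/2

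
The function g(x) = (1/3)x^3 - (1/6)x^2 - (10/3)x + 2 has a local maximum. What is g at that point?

899/162

g'(x) = x^2 - (1/3)x - 10/3. Setting g'(x) = 0 gives x ∈ {-5/3, 2}.
g''(x) = 2x - 1/3. g''(-5/3) = -11/3 < 0 ⇒ local maximum; g''(2) = 11/3 > 0 ⇒ local minimum.
The local maximum is g(-5/3) = 899/162.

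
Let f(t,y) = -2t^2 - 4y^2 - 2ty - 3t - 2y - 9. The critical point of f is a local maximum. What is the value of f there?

∂f/∂t = -4t - 2y - 3 = 0 and ∂f/∂y = -2t - 8y - 2 = 0, so (t, y) = (-5/7, -1/14).
The Hessian has f_{tt} = -4, f_{yy} = -8, f_{ty} = -2, giving D = 28 > 0 with f_{tt} < 0, so the point is a local maximum.
f(-5/7, -1/14) = -55/7.

-55/7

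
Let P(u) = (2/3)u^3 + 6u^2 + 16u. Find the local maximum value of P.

-32/3

Critical points: P'(u) = 2u^2 + 12u + 16 vanishes at u = -4, -2.
Second-derivative test with P''(u) = 4u + 12: P''(-4) = -4 < 0 ⇒ local maximum; P''(-2) = 4 > 0 ⇒ local minimum.
So the local maximum value is P(-4) = -32/3.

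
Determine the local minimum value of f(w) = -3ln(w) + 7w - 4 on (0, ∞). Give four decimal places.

f'(w) = -3/w + 7 = 0 gives w = 3/7.
f''(w) = 3/w², which is positive for w > 0, so this is a local minimum.
f(3/7) = -3·ln(3/7) + 3 - 4 ≈ 1.5419.

1.5419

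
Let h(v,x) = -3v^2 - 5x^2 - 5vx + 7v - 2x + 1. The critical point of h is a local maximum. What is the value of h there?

∂h/∂v = -6v - 5x + 7 = 0 and ∂h/∂x = -5v - 10x - 2 = 0, so (v, x) = (16/7, -47/35).
The Hessian has h_{vv} = -6, h_{xx} = -10, h_{vx} = -5, giving D = 35 > 0 with h_{vv} < 0, so the point is a local maximum.
h(16/7, -47/35) = 362/35.

362/35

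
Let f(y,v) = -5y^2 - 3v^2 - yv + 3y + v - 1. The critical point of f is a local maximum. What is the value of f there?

-30/59

∂f/∂y = -10y - v + 3 = 0 and ∂f/∂v = -y - 6v + 1 = 0, so (y, v) = (17/59, 7/59).
The Hessian has f_{yy} = -10, f_{vv} = -6, f_{yv} = -1, giving D = 59 > 0 with f_{yy} < 0, so the point is a local maximum.
f(17/59, 7/59) = -30/59.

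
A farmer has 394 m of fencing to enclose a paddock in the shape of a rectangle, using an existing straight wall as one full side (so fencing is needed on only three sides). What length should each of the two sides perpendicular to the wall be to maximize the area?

Let the sides perpendicular to the wall have length x and the parallel side y, so 2x + y = 394 and the area is A = xy = x(394 − 2x).
A'(x) = 394 − 4x = 0 gives x = 197/2, and A''(x) = −4 < 0 confirms a maximum.
Then y = 394 − 2·197/2 = 197 and A = 38809/2.

197/2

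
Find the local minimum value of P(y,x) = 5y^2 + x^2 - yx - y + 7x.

-239/19

∂P/∂y = 10y - x - 1 = 0 and ∂P/∂x = -y + 2x + 7 = 0, so (y, x) = (-5/19, -69/19).
The Hessian has P_{yy} = 10, P_{xx} = 2, P_{yx} = -1, giving D = 19 > 0 with P_{yy} > 0, so the point is a local minimum.
P(-5/19, -69/19) = -239/19.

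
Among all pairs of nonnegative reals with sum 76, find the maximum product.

With x + y = 76, the product is P(x) = x(76 − x).
P'(x) = 76 − 2x = 0 gives x = 38; P'' = −2 < 0, so this is the maximum.
P = 38·38 = 1444.

1444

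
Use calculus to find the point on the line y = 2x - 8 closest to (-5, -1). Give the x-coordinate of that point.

9/5

Minimize D(x)^2 = (x + 5)^2 + (2x - 7)^2.
d/dx[D^2] = 2(x + 5) + 2·2·(2x - 7) = 0 ⇒ x = 9/5.
Then y = -22/5 and the distance is √(289/5) ≈ 7.6026.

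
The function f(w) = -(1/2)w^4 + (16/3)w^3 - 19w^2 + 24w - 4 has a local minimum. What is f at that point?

1/2

f'(w) = -2w^3 + 16w^2 - 38w + 24. Setting f'(w) = 0 gives w ∈ {1, 3, 4}.
Since f''(w) = -6w^2 + 32w - 38, we get f''(1) = -12 < 0 ⇒ local maximum; f''(3) = 4 > 0 ⇒ local minimum; f''(4) = -6 < 0 ⇒ local maximum.
Thus f has its local minimum at w = 3, with value 1/2.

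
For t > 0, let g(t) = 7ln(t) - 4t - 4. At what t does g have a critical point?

g'(t) = 7/t − 4 = 0 gives t = 7/4.
g''(t) = -7/t², which is negative for t > 0, so this is a local maximum.
g(7/4) = 7·ln(7/4) - 7 - 4 ≈ -7.0827.

7/4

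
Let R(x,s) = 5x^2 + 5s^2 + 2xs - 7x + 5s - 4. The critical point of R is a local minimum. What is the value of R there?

∂R/∂x = 10x + 2s - 7 = 0 and ∂R/∂s = 2x + 10s + 5 = 0, so (x, s) = (5/6, -2/3).
The Hessian has R_{xx} = 10, R_{ss} = 10, R_{xs} = 2, giving D = 96 > 0 with R_{xx} > 0, so the point is a local minimum.
R(5/6, -2/3) = -103/12.

-103/12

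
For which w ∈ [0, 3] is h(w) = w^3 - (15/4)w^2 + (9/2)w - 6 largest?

3

h'(w) = 3w^2 - (15/2)w + 9/2, which vanishes at w = 1 and w = 3/2.
Evaluating at the critical points and endpoints: h(0) = -6, h(1) = -17/4, h(3/2) = -69/16, h(3) = 3/4.
The maximum over the interval is 3/4, attained at w = 3.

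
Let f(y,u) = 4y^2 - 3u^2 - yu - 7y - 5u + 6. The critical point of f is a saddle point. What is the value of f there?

∂f/∂y = 8y - u - 7 = 0 and ∂f/∂u = -y - 6u - 5 = 0, so (y, u) = (37/49, -47/49).
The Hessian has f_{yy} = 8, f_{uu} = -6, f_{yu} = -1, giving D = -49 < 0, so the point is a saddle point.
f(37/49, -47/49) = 282/49.

282/49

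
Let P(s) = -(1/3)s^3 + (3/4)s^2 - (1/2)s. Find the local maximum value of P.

P'(s) = -s^2 + (3/2)s - 1/2. Setting P'(s) = 0 gives s ∈ {1/2, 1}.
Second-derivative test with P''(s) = -2s + 3/2: P''(1/2) = 1/2 > 0 ⇒ local minimum; P''(1) = -1/2 < 0 ⇒ local maximum.
Thus P has its local maximum at s = 1, with value -1/12.

-1/12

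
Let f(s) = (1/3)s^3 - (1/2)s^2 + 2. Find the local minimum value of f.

11/6

f'(s) = s^2 - s = 0 at s = 0, 1.
Second-derivative test with f''(s) = 2s - 1: f''(0) = -1 < 0 ⇒ local maximum; f''(1) = 1 > 0 ⇒ local minimum.
So the local minimum value is f(1) = 11/6.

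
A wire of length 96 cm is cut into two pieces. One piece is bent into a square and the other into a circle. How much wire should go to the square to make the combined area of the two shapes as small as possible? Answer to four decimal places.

53.7695

Let x be the length used for the square. Square side x/4; circle radius (96−x)/(2π).
A(x) = (x/4)² + π·((96−x)/(2π))² = x²/16 + (96−x)²/(4π) for 0 ≤ x ≤ 96. A'(x) = x/8 − (96−x)/(2π) = 0 gives x = 4·96/(π+4) ≈ 53.7695.
A'' = 1/8 + 1/(2π) > 0, so this gives the minimum combined area; x ≈ 53.7695 cm to the square.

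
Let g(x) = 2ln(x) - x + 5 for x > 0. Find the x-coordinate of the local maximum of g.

2

g'(x) = 2/x − 1 = 0 gives x = 2.
g''(x) = -2/x², which is negative for x > 0, so this is a local maximum.
g(2) = 2·ln(2) - 2 + 5 ≈ 4.3863.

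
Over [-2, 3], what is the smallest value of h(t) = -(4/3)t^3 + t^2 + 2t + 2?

The derivative is -4t^2 + 2t + 2, which vanishes at t = -1/2 and t = 1.
Compare values at every candidate in [-2, 3]: h(-2) = 38/3, h(-1/2) = 17/12, h(1) = 11/3, h(3) = -19.
The minimum over the interval is -19, attained at t = 3.

-19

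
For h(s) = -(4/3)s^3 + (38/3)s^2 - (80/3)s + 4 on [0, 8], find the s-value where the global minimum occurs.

8

Differentiating, h'(s) = -4s^2 + (76/3)s - 80/3; which vanishes at s = 4/3 and s = 5.
Compare values at every candidate in [0, 8]: h(0) = 4, h(4/3) = -988/81, h(5) = 62/3, h(8) = -244/3.
Hence the absolute minimum is -244/3 at s = 8.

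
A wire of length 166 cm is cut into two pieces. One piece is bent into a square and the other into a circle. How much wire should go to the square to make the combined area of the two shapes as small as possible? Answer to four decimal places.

92.9765

Let x be the length used for the square. Square side x/4; circle radius (166−x)/(2π).
A(x) = (x/4)² + π·((166−x)/(2π))² = x²/16 + (166−x)²/(4π) for 0 ≤ x ≤ 166. A'(x) = x/8 − (166−x)/(2π) = 0 gives x = 4·166/(π+4) ≈ 92.9765.
A'' = 1/8 + 1/(2π) > 0, so this gives the minimum combined area; x ≈ 92.9765 cm to the square.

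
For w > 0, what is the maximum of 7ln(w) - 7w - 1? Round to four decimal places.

-8.0000

f'(w) = 7/w − 7 = 0 gives w = 1.
f''(w) = -7/w², which is negative for w > 0, so this is a local maximum.
f(1) = 7·ln(1) - 7 - 1 ≈ -8.0000.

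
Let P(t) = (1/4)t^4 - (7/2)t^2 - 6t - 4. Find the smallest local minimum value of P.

-133/4

Critical points: P'(t) = t^3 - 7t - 6 vanishes at t = -2, -1, 3.
P''(t) = 3t^2 - 7. P''(-2) = 5 > 0 ⇒ local minimum; P''(-1) = -4 < 0 ⇒ local maximum; P''(3) = 20 > 0 ⇒ local minimum.
Thus P has its smallest local minimum at t = 3, with value -133/4.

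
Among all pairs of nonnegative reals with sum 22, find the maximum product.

With x + y = 22, the product is P(x) = x(22 − x).
P'(x) = 22 − 2x = 0 gives x = 11; P'' = −2 < 0, so this is the maximum.
P = 11·11 = 121.

121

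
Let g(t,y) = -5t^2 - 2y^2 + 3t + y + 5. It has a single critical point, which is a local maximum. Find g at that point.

223/40

∂g/∂t = -10t + 3 = 0 and ∂g/∂y = -4y + 1 = 0, so (t, y) = (3/10, 1/4).
The Hessian has g_{tt} = -10, g_{yy} = -4, g_{ty} = 0, giving D = 40 > 0 with g_{tt} < 0, so the point is a local maximum.
g(3/10, 1/4) = 223/40.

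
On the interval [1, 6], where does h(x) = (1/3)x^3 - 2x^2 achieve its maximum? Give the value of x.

6

The derivative is x^2 - 4x, whose only zero in [1, 6] is x = 4.
Candidates: h(1) = -5/3; h(4) = -32/3; h(6) = 0.
So the maximum is h(6) = 0.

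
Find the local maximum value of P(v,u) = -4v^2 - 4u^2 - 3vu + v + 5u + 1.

∂P/∂v = -8v - 3u + 1 = 0 and ∂P/∂u = -3v - 8u + 5 = 0, so (v, u) = (-7/55, 37/55).
The Hessian has P_{vv} = -8, P_{uu} = -8, P_{vu} = -3, giving D = 55 > 0 with P_{vv} < 0, so the point is a local maximum.
P(-7/55, 37/55) = 144/55.

144/55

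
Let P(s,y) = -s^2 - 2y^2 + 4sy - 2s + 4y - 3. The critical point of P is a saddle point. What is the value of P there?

-2

∂P/∂s = -2s + 4y - 2 = 0 and ∂P/∂y = 4s - 4y + 4 = 0, so (s, y) = (-1, 0).
The Hessian has P_{ss} = -2, P_{yy} = -4, P_{sy} = 4, giving D = -8 < 0, so the point is a saddle point.
P(-1, 0) = -2.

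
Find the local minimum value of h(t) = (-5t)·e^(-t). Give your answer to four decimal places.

-1.8394

By the product rule, h'(t) = (5t - 5)·e^(-t). Since e^(-t) > 0, the only critical point is t = 1.
h''(1) has the same sign as 5 > 0, so this is a local minimum.
h(1) = (-5)·e^(-1) ≈ -1.8394.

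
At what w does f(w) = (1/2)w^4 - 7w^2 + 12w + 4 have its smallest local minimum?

f'(w) = 2w^3 - 14w + 12 = 0 at w = -3, 1, 2.
f''(w) = 6w^2 - 14. f''(-3) = 40 > 0 ⇒ local minimum; f''(1) = -8 < 0 ⇒ local maximum; f''(2) = 10 > 0 ⇒ local minimum.
The smallest local minimum is f(-3) = -109/2.

-3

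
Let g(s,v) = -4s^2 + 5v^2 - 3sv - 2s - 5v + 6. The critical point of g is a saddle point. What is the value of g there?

∂g/∂s = -8s - 3v - 2 = 0 and ∂g/∂v = -3s + 10v - 5 = 0, so (s, v) = (-35/89, 34/89).
The Hessian has g_{ss} = -8, g_{vv} = 10, g_{sv} = -3, giving D = -89 < 0, so the point is a saddle point.
g(-35/89, 34/89) = 484/89.

484/89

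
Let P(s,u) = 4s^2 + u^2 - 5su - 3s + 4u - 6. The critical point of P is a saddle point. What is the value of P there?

∂P/∂s = 8s - 5u - 3 = 0 and ∂P/∂u = -5s + 2u + 4 = 0, so (s, u) = (14/9, 17/9).
The Hessian has P_{ss} = 8, P_{uu} = 2, P_{su} = -5, giving D = -9 < 0, so the point is a saddle point.
P(14/9, 17/9) = -41/9.

-41/9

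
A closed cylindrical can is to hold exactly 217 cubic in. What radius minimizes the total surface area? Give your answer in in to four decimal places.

3.2566

With radius r and height h, πr²h = 217 so h = 217/(πr²), and S(r) = 2πr² + 2πrh = 2πr² + 2·217/r.
S'(r) = 4πr − 2·217/r² = 0 ⇒ r³ = 217/(2π), so r ≈ 3.2566 and h = 2r ≈ 6.5131.
S''(r) = 4π + 4·217/r³ > 0, so this is the minimum; S ≈ 199.9038.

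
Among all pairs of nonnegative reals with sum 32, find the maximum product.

256

With x + y = 32, the product is P(x) = x(32 − x).
P'(x) = 32 − 2x = 0 gives x = 16; P'' = −2 < 0, so this is the maximum.
P = 16·16 = 256.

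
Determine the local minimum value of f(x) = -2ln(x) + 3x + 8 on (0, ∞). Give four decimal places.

f'(x) = -2/x + 3 = 0 gives x = 2/3.
f''(x) = 2/x², which is positive for x > 0, so this is a local minimum.
f(2/3) = -2·ln(2/3) + 2 + 8 ≈ 10.8109.

10.8109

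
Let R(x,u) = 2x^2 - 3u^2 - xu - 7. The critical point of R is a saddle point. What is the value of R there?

-7

∂R/∂x = 4x - u = 0 and ∂R/∂u = -x - 6u = 0, so (x, u) = (0, 0).
The Hessian has R_{xx} = 4, R_{uu} = -6, R_{xu} = -1, giving D = -25 < 0, so the point is a saddle point.
R(0, 0) = -7.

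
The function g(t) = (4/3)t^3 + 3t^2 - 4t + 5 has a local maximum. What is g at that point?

Critical points: g'(t) = 4t^2 + 6t - 4 vanishes at t = -2, 1/2.
g''(t) = 8t + 6. g''(-2) = -10 < 0 ⇒ local maximum; g''(1/2) = 10 > 0 ⇒ local minimum.
Thus g has its local maximum at t = -2, with value 43/3.

43/3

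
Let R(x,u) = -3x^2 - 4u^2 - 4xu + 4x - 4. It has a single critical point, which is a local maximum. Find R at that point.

∂R/∂x = -6x - 4u + 4 = 0 and ∂R/∂u = -4x - 8u = 0, so (x, u) = (1, -1/2).
The Hessian has R_{xx} = -6, R_{uu} = -8, R_{xu} = -4, giving D = 32 > 0 with R_{xx} < 0, so the point is a local maximum.
R(1, -1/2) = -2.

-2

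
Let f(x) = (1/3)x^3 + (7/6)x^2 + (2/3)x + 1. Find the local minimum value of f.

145/162

f'(x) = x^2 + (7/3)x + 2/3. Setting f'(x) = 0 gives x ∈ {-2, -1/3}.
Second-derivative test with f''(x) = 2x + 7/3: f''(-2) = -5/3 < 0 ⇒ local maximum; f''(-1/3) = 5/3 > 0 ⇒ local minimum.
The local minimum is f(-1/3) = 145/162.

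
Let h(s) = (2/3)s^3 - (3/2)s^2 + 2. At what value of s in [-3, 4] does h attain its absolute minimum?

h'(s) = 2s^2 - 3s, which vanishes at s = 0 and s = 3/2.
Compare values at every candidate in [-3, 4]: h(-3) = -59/2; h(0) = 2; h(3/2) = 7/8; h(4) = 62/3.
Hence the absolute minimum is -59/2 at s = -3.

-3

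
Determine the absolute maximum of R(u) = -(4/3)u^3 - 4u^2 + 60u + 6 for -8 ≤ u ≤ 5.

114

Differentiating, R'(u) = -4u^2 - 8u + 60; which vanishes at u = -5 and u = 3.
Candidates: R(-8) = -142/3; R(-5) = -682/3; R(3) = 114; R(5) = 118/3.
So the maximum is R(3) = 114.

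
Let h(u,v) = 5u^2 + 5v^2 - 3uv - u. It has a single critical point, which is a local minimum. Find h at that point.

∂h/∂u = 10u - 3v - 1 = 0 and ∂h/∂v = -3u + 10v = 0, so (u, v) = (10/91, 3/91).
The Hessian has h_{uu} = 10, h_{vv} = 10, h_{uv} = -3, giving D = 91 > 0 with h_{uu} > 0, so the point is a local minimum.
h(10/91, 3/91) = -5/91.

-5/91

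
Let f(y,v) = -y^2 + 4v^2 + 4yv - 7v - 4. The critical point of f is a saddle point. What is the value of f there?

-177/32

∂f/∂y = -2y + 4v = 0 and ∂f/∂v = 4y + 8v - 7 = 0, so (y, v) = (7/8, 7/16).
The Hessian has f_{yy} = -2, f_{vv} = 8, f_{yv} = 4, giving D = -32 < 0, so the point is a saddle point.
f(7/8, 7/16) = -177/32.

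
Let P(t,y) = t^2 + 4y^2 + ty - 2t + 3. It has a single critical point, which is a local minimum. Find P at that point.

∂P/∂t = 2t + y - 2 = 0 and ∂P/∂y = t + 8y = 0, so (t, y) = (16/15, -2/15).
The Hessian has P_{tt} = 2, P_{yy} = 8, P_{ty} = 1, giving D = 15 > 0 with P_{tt} > 0, so the point is a local minimum.
P(16/15, -2/15) = 29/15.

29/15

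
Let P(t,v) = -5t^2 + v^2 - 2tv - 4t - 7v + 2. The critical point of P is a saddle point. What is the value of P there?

-125/24

∂P/∂t = -10t - 2v - 4 = 0 and ∂P/∂v = -2t + 2v - 7 = 0, so (t, v) = (-11/12, 31/12).
The Hessian has P_{tt} = -10, P_{vv} = 2, P_{tv} = -2, giving D = -24 < 0, so the point is a saddle point.
P(-11/12, 31/12) = -125/24.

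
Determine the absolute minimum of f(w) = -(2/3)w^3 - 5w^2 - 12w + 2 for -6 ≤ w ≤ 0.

Differentiating, f'(w) = -2w^2 - 10w - 12; which vanishes at w = -3 and w = -2.
Compare values at every candidate in [-6, 0]: f(-6) = 38, f(-3) = 11, f(-2) = 34/3, f(0) = 2.
So the minimum is f(0) = 2.

2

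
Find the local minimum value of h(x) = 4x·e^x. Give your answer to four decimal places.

-1.4715

h'(x) = 4·e^x + (4x)·1·e^x = (4x + 4)·e^x. Since e^x > 0, the only critical point is x = -1.
h''(-1) has the same sign as 4 > 0, so this is a local minimum.
h(-1) = (-4)·e^(-1) ≈ -1.4715.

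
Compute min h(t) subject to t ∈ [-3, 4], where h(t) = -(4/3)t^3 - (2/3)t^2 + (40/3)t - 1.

-131/3

The derivative is -4t^2 - (4/3)t + 40/3, which vanishes at t = -2 and t = 5/3.
Candidates: h(-3) = -11,  h(-2) = -59/3,  h(5/3) = 1069/81,  h(4) = -131/3.
The minimum over the interval is -131/3, attained at t = 4.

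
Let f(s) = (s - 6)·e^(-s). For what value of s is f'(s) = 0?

f'(s) = 1·e^(-s) + (s - 6)·(-1)·e^(-s) = (-s + 7)·e^(-s). Since e^(-s) > 0, the only critical point is s = 7.
f''(7) has the same sign as -1 < 0, so this is a local maximum.
f(7) = (1)·e^(-7) ≈ 0.0009.

7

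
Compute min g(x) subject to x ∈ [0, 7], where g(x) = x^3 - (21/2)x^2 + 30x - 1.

-1

The derivative is 3x^2 - 21x + 30, which vanishes at x = 2 and x = 5.
Evaluating at the critical points and endpoints: g(0) = -1; g(2) = 25; g(5) = 23/2; g(7) = 75/2.
The minimum over the interval is -1, attained at x = 0.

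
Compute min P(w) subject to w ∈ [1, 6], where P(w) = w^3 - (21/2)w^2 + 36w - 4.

Differentiating, P'(w) = 3w^2 - 21w + 36; which vanishes at w = 3 and w = 4.
Compare values at every candidate in [1, 6]: P(1) = 45/2, P(3) = 73/2, P(4) = 36, P(6) = 50.
The minimum over the interval is 45/2, attained at w = 1.

45/2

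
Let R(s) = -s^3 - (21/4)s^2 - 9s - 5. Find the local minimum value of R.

0

Critical points: R'(s) = -3s^2 - (21/2)s - 9 vanishes at s = -2, -3/2.
R''(s) = -6s - 21/2. R''(-2) = 3/2 > 0 ⇒ local minimum; R''(-3/2) = -3/2 < 0 ⇒ local maximum.
Thus R has its local minimum at s = -2, with value 0.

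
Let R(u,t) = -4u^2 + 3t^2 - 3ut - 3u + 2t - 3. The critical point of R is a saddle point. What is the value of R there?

-178/57

∂R/∂u = -8u - 3t - 3 = 0 and ∂R/∂t = -3u + 6t + 2 = 0, so (u, t) = (-4/19, -25/57).
The Hessian has R_{uu} = -8, R_{tt} = 6, R_{ut} = -3, giving D = -57 < 0, so the point is a saddle point.
R(-4/19, -25/57) = -178/57.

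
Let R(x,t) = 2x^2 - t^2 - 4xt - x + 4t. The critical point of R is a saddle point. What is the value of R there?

5/8

∂R/∂x = 4x - 4t - 1 = 0 and ∂R/∂t = -4x - 2t + 4 = 0, so (x, t) = (3/4, 1/2).
The Hessian has R_{xx} = 4, R_{tt} = -2, R_{xt} = -4, giving D = -24 < 0, so the point is a saddle point.
R(3/4, 1/2) = 5/8.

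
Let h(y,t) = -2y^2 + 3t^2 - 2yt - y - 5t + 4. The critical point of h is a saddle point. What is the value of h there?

∂h/∂y = -4y - 2t - 1 = 0 and ∂h/∂t = -2y + 6t - 5 = 0, so (y, t) = (-4/7, 9/14).
The Hessian has h_{yy} = -4, h_{tt} = 6, h_{yt} = -2, giving D = -28 < 0, so the point is a saddle point.
h(-4/7, 9/14) = 75/28.

75/28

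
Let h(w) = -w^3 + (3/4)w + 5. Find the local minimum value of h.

19/4

h'(w) = -3w^2 + 3/4 = 0 at w = -1/2, 1/2.
h''(w) = -6w. h''(-1/2) = 3 > 0 ⇒ local minimum; h''(1/2) = -3 < 0 ⇒ local maximum.
Thus h has its local minimum at w = -1/2, with value 19/4.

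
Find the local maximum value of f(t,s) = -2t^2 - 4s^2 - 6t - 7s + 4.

∂f/∂t = -4t - 6 = 0 and ∂f/∂s = -8s - 7 = 0, so (t, s) = (-3/2, -7/8).
The Hessian has f_{tt} = -4, f_{ss} = -8, f_{ts} = 0, giving D = 32 > 0 with f_{tt} < 0, so the point is a local maximum.
f(-3/2, -7/8) = 185/16.

185/16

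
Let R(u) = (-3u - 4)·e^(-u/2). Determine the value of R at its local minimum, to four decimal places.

R'(u) = (-3)·e^(-u/2) + (-3u - 4)·(-1/2)·e^(-u/2) = ((3/2)u - 1)·e^(-u/2). Since e^(-u/2) > 0, the only critical point is u = 2/3.
R''(2/3) has the same sign as 3/2 > 0, so this is a local minimum.
R(2/3) = (-6)·e^(-1/3) ≈ -4.2992.

-4.2992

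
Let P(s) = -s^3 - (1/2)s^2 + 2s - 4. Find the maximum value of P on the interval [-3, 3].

25/2

P'(s) = -3s^2 - s + 2, which vanishes at s = -1 and s = 2/3.
Evaluating at the critical points and endpoints: P(-3) = 25/2; P(-1) = -11/2; P(2/3) = -86/27; P(3) = -59/2.
So the maximum is P(-3) = 25/2.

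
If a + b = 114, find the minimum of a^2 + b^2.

With a + b = 114, a^2 + b^2 = a^2 + (114 − a)^2.
The derivative 2a − 2(114 − a) = 4a − 228 vanishes at a = 57; second derivative 4 > 0, a minimum.
The minimum is 2·(57)^2 = 6498.

6498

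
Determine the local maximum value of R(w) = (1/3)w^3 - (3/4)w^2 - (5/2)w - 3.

-19/12

R'(w) = w^2 - (3/2)w - 5/2 = 0 at w = -1, 5/2.
R''(w) = 2w - 3/2. R''(-1) = -7/2 < 0 ⇒ local maximum; R''(5/2) = 7/2 > 0 ⇒ local minimum.
The local maximum is R(-1) = -19/12.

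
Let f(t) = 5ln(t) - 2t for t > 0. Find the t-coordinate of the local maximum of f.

5/2

f'(t) = 5/t − 2 = 0 gives t = 5/2.
f''(t) = -5/t², which is negative for t > 0, so this is a local maximum.
f(5/2) = 5·ln(5/2) - 5 ≈ -0.4185.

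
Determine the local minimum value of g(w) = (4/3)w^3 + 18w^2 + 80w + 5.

-337/3

g'(w) = 4w^2 + 36w + 80. Setting g'(w) = 0 gives w ∈ {-5, -4}.
Since g''(w) = 8w + 36, we get g''(-5) = -4 < 0 ⇒ local maximum; g''(-4) = 4 > 0 ⇒ local minimum.
Thus g has its local minimum at w = -4, with value -337/3.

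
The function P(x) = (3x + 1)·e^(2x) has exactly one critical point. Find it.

-5/6

By the product rule, P'(x) = (6x + 5)·e^(2x). Since e^(2x) > 0, the only critical point is x = -5/6.
P''(-5/6) has the same sign as 6 > 0, so this is a local minimum.
P(-5/6) = (-3/2)·e^(-5/3) ≈ -0.2833.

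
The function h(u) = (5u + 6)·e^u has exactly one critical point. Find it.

-11/5

Differentiating with the product rule gives h'(u) = (5u + 11)·e^u. Since e^u > 0, the only critical point is u = -11/5.
h''(-11/5) has the same sign as 5 > 0, so this is a local minimum.
h(-11/5) = (-5)·e^(-11/5) ≈ -0.5540.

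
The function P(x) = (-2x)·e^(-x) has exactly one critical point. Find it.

Differentiating with the product rule gives P'(x) = (2x - 2)·e^(-x). Since e^(-x) > 0, the only critical point is x = 1.
P''(1) has the same sign as 2 > 0, so this is a local minimum.
P(1) = (-2)·e^(-1) ≈ -0.7358.

1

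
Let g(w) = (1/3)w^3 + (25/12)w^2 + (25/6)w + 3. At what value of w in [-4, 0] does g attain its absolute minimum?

The derivative is w^2 + (25/6)w + 25/6, which vanishes at w = -5/2 and w = -5/3.
Compare values at every candidate in [-4, 0]: g(-4) = -5/3,  g(-5/2) = 19/48,  g(-5/3) = 97/324,  g(0) = 3.
Hence the absolute minimum is -5/3 at w = -4.

-4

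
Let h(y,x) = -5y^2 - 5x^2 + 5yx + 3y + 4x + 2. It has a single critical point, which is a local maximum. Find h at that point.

∂h/∂y = -10y + 5x + 3 = 0 and ∂h/∂x = 5y - 10x + 4 = 0, so (y, x) = (2/3, 11/15).
The Hessian has h_{yy} = -10, h_{xx} = -10, h_{yx} = 5, giving D = 75 > 0 with h_{yy} < 0, so the point is a local maximum.
h(2/3, 11/15) = 67/15.

67/15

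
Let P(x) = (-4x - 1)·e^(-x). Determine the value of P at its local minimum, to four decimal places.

By the product rule, P'(x) = (4x - 3)·e^(-x). Since e^(-x) > 0, the only critical point is x = 3/4.
P''(3/4) has the same sign as 4 > 0, so this is a local minimum.
P(3/4) = (-4)·e^(-3/4) ≈ -1.8895.

-1.8895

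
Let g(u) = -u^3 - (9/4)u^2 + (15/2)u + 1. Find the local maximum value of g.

Critical points: g'(u) = -3u^2 - (9/2)u + 15/2 vanishes at u = -5/2, 1.
g''(u) = -6u - 9/2. g''(-5/2) = 21/2 > 0 ⇒ local minimum; g''(1) = -21/2 < 0 ⇒ local maximum.
The local maximum is g(1) = 21/4.

21/4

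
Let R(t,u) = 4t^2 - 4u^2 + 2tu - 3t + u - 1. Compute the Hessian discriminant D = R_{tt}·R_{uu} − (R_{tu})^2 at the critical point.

-68

∂R/∂t = 8t + 2u - 3 = 0 and ∂R/∂u = 2t - 8u + 1 = 0, so (t, u) = (11/34, 7/34).
The Hessian has R_{tt} = 8, R_{uu} = -8, R_{tu} = 2, giving D = -68 < 0, so the point is a saddle point.
D = (8)·(-8) − (2)^2 = -68.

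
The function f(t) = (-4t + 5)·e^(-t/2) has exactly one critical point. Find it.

Differentiating with the product rule gives f'(t) = (2t - 13/2)·e^(-t/2). Since e^(-t/2) > 0, the only critical point is t = 13/4.
f''(13/4) has the same sign as 2 > 0, so this is a local minimum.
f(13/4) = (-8)·e^(-13/8) ≈ -1.5753.

13/4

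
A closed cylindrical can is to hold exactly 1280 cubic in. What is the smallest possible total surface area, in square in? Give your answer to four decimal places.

With radius r and height h, πr²h = 1280 so h = 1280/(πr²), and S(r) = 2πr² + 2πrh = 2πr² + 2·1280/r.
S'(r) = 4πr − 2·1280/r² = 0 ⇒ r³ = 1280/(2π), so r ≈ 5.8841 and h = 2r ≈ 11.7681.
S''(r) = 4π + 4·1280/r³ > 0, so this is the minimum; S ≈ 652.6112.

652.6112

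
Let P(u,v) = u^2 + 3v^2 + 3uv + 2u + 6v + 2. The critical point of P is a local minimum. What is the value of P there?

-2

∂P/∂u = 2u + 3v + 2 = 0 and ∂P/∂v = 3u + 6v + 6 = 0, so (u, v) = (2, -2).
The Hessian has P_{uu} = 2, P_{vv} = 6, P_{uv} = 3, giving D = 3 > 0 with P_{uu} > 0, so the point is a local minimum.
P(2, -2) = -2.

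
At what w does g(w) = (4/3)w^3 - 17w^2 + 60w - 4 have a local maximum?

5/2

g'(w) = 4w^2 - 34w + 60 = 0 at w = 5/2, 6.
Since g''(w) = 8w - 34, we get g''(5/2) = -14 < 0 ⇒ local maximum; g''(6) = 14 > 0 ⇒ local minimum.
Thus g has its local maximum at w = 5/2, with value 727/12.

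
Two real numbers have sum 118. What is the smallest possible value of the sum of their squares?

With a + b = 118, a^2 + b^2 = a^2 + (118 − a)^2.
The derivative 2a − 2(118 − a) = 4a − 236 vanishes at a = 59; second derivative 4 > 0, a minimum.
The minimum is 2·(59)^2 = 6962.

6962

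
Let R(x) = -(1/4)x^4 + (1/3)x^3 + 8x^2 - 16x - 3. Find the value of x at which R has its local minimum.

R'(x) = -x^3 + x^2 + 16x - 16 = 0 at x = -4, 1, 4.
Since R''(x) = -3x^2 + 2x + 16, we get R''(-4) = -40 < 0 ⇒ local maximum; R''(1) = 15 > 0 ⇒ local minimum; R''(4) = -24 < 0 ⇒ local maximum.
The local minimum is R(1) = -131/12.

1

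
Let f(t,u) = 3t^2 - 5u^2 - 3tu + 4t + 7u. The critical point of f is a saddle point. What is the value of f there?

∂f/∂t = 6t - 3u + 4 = 0 and ∂f/∂u = -3t - 10u + 7 = 0, so (t, u) = (-19/69, 18/23).
The Hessian has f_{tt} = 6, f_{uu} = -10, f_{tu} = -3, giving D = -69 < 0, so the point is a saddle point.
f(-19/69, 18/23) = 151/69.

151/69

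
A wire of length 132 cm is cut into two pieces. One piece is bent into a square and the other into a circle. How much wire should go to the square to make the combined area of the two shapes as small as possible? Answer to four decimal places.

Let x be the length used for the square. Square side x/4; circle radius (132−x)/(2π).
A(x) = (x/4)² + π·((132−x)/(2π))² = x²/16 + (132−x)²/(4π) for 0 ≤ x ≤ 132. A'(x) = x/8 − (132−x)/(2π) = 0 gives x = 4·132/(π+4) ≈ 73.9331.
A'' = 1/8 + 1/(2π) > 0, so this gives the minimum combined area; x ≈ 73.9331 cm to the square.

73.9331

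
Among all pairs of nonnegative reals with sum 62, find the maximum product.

With x + y = 62, the product is P(x) = x(62 − x).
P'(x) = 62 − 2x = 0 gives x = 31; P'' = −2 < 0, so this is the maximum.
P = 31·31 = 961.

961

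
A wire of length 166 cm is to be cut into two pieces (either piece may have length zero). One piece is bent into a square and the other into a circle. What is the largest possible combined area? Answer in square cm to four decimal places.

Let x be the length used for the square. Square side x/4; circle radius (166−x)/(2π).
A(x) = (x/4)² + π·((166−x)/(2π))² = x²/16 + (166−x)²/(4π) for 0 ≤ x ≤ 166. A'(x) = x/8 − (166−x)/(2π) = 0 gives x = 4·166/(π+4) ≈ 92.9765.
A'' > 0, so the interior critical point is a minimum; the maximum is at an endpoint. A(0) = 2192.8368 and A(166) = 1722.2500, so the largest area is 2192.8368.

2192.8368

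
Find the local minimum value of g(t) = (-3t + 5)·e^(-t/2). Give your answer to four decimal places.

-0.9593

g'(t) = (-3)·e^(-t/2) + (-3t + 5)·(-1/2)·e^(-t/2) = ((3/2)t - 11/2)·e^(-t/2). Since e^(-t/2) > 0, the only critical point is t = 11/3.
g''(11/3) has the same sign as 3/2 > 0, so this is a local minimum.
g(11/3) = (-6)·e^(-11/6) ≈ -0.9593.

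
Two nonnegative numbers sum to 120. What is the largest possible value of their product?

3600

With x + y = 120, the product is P(x) = x(120 − x).
P'(x) = 120 − 2x = 0 gives x = 60; P'' = −2 < 0, so this is the maximum.
P = 60·60 = 3600.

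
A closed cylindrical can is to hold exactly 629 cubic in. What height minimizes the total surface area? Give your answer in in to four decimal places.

9.2865

With radius r and height h, πr²h = 629 so h = 629/(πr²), and S(r) = 2πr² + 2πrh = 2πr² + 2·629/r.
S'(r) = 4πr − 2·629/r² = 0 ⇒ r³ = 629/(2π), so r ≈ 4.6433 and h = 2r ≈ 9.2865.
S''(r) = 4π + 4·629/r³ > 0, so this is the minimum; S ≈ 406.3950.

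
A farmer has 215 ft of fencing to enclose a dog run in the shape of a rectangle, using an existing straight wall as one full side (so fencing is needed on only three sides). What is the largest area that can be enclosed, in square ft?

46225/8

Let the sides perpendicular to the wall have length x and the parallel side y, so 2x + y = 215 and the area is A = xy = x(215 − 2x).
A'(x) = 215 − 4x = 0 gives x = 215/4, and A''(x) = −4 < 0 confirms a maximum.
Then y = 215 − 2·215/4 = 215/2 and A = 46225/8.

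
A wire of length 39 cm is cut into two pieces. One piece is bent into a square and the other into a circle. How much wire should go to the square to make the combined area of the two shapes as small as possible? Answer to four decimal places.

21.8439

Let x be the length used for the square. Square side x/4; circle radius (39−x)/(2π).
A(x) = (x/4)² + π·((39−x)/(2π))² = x²/16 + (39−x)²/(4π) for 0 ≤ x ≤ 39. A'(x) = x/8 − (39−x)/(2π) = 0 gives x = 4·39/(π+4) ≈ 21.8439.
A'' = 1/8 + 1/(2π) > 0, so this gives the minimum combined area; x ≈ 21.8439 cm to the square.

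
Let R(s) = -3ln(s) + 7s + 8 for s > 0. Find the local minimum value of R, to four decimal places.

13.5419

R'(s) = -3/s + 7 = 0 gives s = 3/7.
R''(s) = 3/s², which is positive for s > 0, so this is a local minimum.
R(3/7) = -3·ln(3/7) + 3 + 8 ≈ 13.5419.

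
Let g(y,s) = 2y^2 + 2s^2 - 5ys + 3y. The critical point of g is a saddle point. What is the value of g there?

∂g/∂y = 4y - 5s + 3 = 0 and ∂g/∂s = -5y + 4s = 0, so (y, s) = (4/3, 5/3).
The Hessian has g_{yy} = 4, g_{ss} = 4, g_{ys} = -5, giving D = -9 < 0, so the point is a saddle point.
g(4/3, 5/3) = 2.

2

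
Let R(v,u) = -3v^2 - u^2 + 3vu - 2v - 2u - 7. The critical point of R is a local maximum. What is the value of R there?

7/3

∂R/∂v = -6v + 3u - 2 = 0 and ∂R/∂u = 3v - 2u - 2 = 0, so (v, u) = (-10/3, -6).
The Hessian has R_{vv} = -6, R_{uu} = -2, R_{vu} = 3, giving D = 3 > 0 with R_{vv} < 0, so the point is a local maximum.
R(-10/3, -6) = 7/3.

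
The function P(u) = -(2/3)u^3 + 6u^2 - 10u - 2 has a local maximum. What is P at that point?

44/3

P'(u) = -2u^2 + 12u - 10 = 0 at u = 1, 5.
Second-derivative test with P''(u) = -4u + 12: P''(1) = 8 > 0 ⇒ local minimum; P''(5) = -8 < 0 ⇒ local maximum.
So the local maximum value is P(5) = 44/3.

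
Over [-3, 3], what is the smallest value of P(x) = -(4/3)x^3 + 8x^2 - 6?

-6

The derivative is -4x^2 + 16x, whose only zero in [-3, 3] is x = 0.
Compare values at every candidate in [-3, 3]: P(-3) = 102; P(0) = -6; P(3) = 30.
The minimum over the interval is -6, attained at x = 0.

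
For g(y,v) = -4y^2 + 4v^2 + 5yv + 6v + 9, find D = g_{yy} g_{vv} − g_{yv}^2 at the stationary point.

-89

∂g/∂y = -8y + 5v = 0 and ∂g/∂v = 5y + 8v + 6 = 0, so (y, v) = (-30/89, -48/89).
The Hessian has g_{yy} = -8, g_{vv} = 8, g_{yv} = 5, giving D = -89 < 0, so the point is a saddle point.
D = (-8)·(8) − (5)^2 = -89.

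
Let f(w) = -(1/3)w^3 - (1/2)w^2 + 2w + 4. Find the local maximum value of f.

f'(w) = -w^2 - w + 2. Setting f'(w) = 0 gives w ∈ {-2, 1}.
Second-derivative test with f''(w) = -2w - 1: f''(-2) = 3 > 0 ⇒ local minimum; f''(1) = -3 < 0 ⇒ local maximum.
Thus f has its local maximum at w = 1, with value 31/6.

31/6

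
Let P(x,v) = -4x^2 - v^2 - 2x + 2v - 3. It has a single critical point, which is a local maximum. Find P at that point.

∂P/∂x = -8x - 2 = 0 and ∂P/∂v = -2v + 2 = 0, so (x, v) = (-1/4, 1).
The Hessian has P_{xx} = -8, P_{vv} = -2, P_{xv} = 0, giving D = 16 > 0 with P_{xx} < 0, so the point is a local maximum.
P(-1/4, 1) = -7/4.

-7/4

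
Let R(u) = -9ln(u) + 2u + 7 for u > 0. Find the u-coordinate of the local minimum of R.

9/2

R'(u) = -9/u + 2 = 0 gives u = 9/2.
R''(u) = 9/u², which is positive for u > 0, so this is a local minimum.
R(9/2) = -9·ln(9/2) + 9 + 7 ≈ 2.4633.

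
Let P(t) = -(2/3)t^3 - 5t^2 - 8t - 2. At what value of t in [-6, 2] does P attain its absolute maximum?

-6

The derivative is -2t^2 - 10t - 8, which vanishes at t = -4 and t = -1.
Evaluating at the critical points and endpoints: P(-6) = 10; P(-4) = -22/3; P(-1) = 5/3; P(2) = -130/3.
Hence the absolute maximum is 10 at t = -6.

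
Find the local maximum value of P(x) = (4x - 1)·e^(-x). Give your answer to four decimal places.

By the product rule, P'(x) = (-4x + 5)·e^(-x). Since e^(-x) > 0, the only critical point is x = 5/4.
P''(5/4) has the same sign as -4 < 0, so this is a local maximum.
P(5/4) = (4)·e^(-5/4) ≈ 1.1460.

1.1460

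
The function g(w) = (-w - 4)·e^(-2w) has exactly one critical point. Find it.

Differentiating with the product rule gives g'(w) = (2w + 7)·e^(-2w). Since e^(-2w) > 0, the only critical point is w = -7/2.
g''(-7/2) has the same sign as 2 > 0, so this is a local minimum.
g(-7/2) = (-1/2)·e^(7) ≈ -548.3166.

-7/2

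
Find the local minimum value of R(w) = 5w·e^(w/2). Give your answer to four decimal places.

-3.6788

Differentiating with the product rule gives R'(w) = ((5/2)w + 5)·e^(w/2). Since e^(w/2) > 0, the only critical point is w = -2.
R''(-2) has the same sign as 5/2 > 0, so this is a local minimum.
R(-2) = (-10)·e^(-1) ≈ -3.6788.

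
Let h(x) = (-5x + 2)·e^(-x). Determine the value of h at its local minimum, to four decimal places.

Differentiating with the product rule gives h'(x) = (5x - 7)·e^(-x). Since e^(-x) > 0, the only critical point is x = 7/5.
h''(7/5) has the same sign as 5 > 0, so this is a local minimum.
h(7/5) = (-5)·e^(-7/5) ≈ -1.2330.

-1.2330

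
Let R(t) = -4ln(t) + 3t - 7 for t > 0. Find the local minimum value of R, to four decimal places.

-4.1507

R'(t) = -4/t + 3 = 0 gives t = 4/3.
R''(t) = 4/t², which is positive for t > 0, so this is a local minimum.
R(4/3) = -4·ln(4/3) + 4 - 7 ≈ -4.1507.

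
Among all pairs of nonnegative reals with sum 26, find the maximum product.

With x + y = 26, the product is P(x) = x(26 − x).
P'(x) = 26 − 2x = 0 gives x = 13; P'' = −2 < 0, so this is the maximum.
P = 13·13 = 169.

169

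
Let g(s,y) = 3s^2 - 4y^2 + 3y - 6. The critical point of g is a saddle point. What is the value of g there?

-87/16

∂g/∂s = 6s = 0 and ∂g/∂y = -8y + 3 = 0, so (s, y) = (0, 3/8).
The Hessian has g_{ss} = 6, g_{yy} = -8, g_{sy} = 0, giving D = -48 < 0, so the point is a saddle point.
g(0, 3/8) = -87/16.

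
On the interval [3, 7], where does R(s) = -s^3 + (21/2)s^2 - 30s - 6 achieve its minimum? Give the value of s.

The derivative is -3s^2 + 21s - 30, whose only zero in [3, 7] is s = 5.
Compare values at every candidate in [3, 7]: R(3) = -57/2,  R(5) = -37/2,  R(7) = -89/2.
The minimum over the interval is -89/2, attained at s = 7.

7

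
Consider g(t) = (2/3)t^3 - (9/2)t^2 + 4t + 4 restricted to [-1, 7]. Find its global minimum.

-28/3

g'(t) = 2t^2 - 9t + 4, which vanishes at t = 1/2 and t = 4.
Evaluating at the critical points and endpoints: g(-1) = -31/6; g(1/2) = 119/24; g(4) = -28/3; g(7) = 241/6.
The minimum over the interval is -28/3, attained at t = 4.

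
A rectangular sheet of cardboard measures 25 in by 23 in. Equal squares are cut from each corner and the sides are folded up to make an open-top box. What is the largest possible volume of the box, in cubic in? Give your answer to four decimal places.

With cut size x, the volume is V(x) = x(25 − 2x)(23 − 2x) for 0 < x < 11.5.
V'(x) = 12x^2 − 192x + 575. Setting V'(x) = 0 gives x ≈ 3.9896 (the root in (0, 11.5)).
V''(x) = 24x − 192 is negative there, so this is the maximum; V ≈ 1020.0052.

1020.0052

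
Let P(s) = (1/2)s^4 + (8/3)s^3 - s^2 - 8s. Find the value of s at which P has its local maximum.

Critical points: P'(s) = 2s^3 + 8s^2 - 2s - 8 vanishes at s = -4, -1, 1.
P''(s) = 6s^2 + 16s - 2. P''(-4) = 30 > 0 ⇒ local minimum; P''(-1) = -12 < 0 ⇒ local maximum; P''(1) = 20 > 0 ⇒ local minimum.
Thus P has its local maximum at s = -1, with value 29/6.

-1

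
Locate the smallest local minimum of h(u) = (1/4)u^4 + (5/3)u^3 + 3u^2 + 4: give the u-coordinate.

0

h'(u) = u^3 + 5u^2 + 6u. Setting h'(u) = 0 gives u ∈ {-3, -2, 0}.
h''(u) = 3u^2 + 10u + 6. h''(-3) = 3 > 0 ⇒ local minimum; h''(-2) = -2 < 0 ⇒ local maximum; h''(0) = 6 > 0 ⇒ local minimum.
So the smallest local minimum value is h(0) = 4.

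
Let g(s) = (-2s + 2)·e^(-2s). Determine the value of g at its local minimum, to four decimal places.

By the product rule, g'(s) = (4s - 6)·e^(-2s). Since e^(-2s) > 0, the only critical point is s = 3/2.
g''(3/2) has the same sign as 4 > 0, so this is a local minimum.
g(3/2) = (-1)·e^(-3) ≈ -0.0498.

-0.0498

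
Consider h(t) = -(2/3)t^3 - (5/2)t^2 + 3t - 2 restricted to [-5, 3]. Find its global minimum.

h'(t) = -2t^2 - 5t + 3, which vanishes at t = -3 and t = 1/2.
Evaluating at the critical points and endpoints: h(-5) = 23/6,  h(-3) = -31/2,  h(1/2) = -29/24,  h(3) = -67/2.
Hence the absolute minimum is -67/2 at t = 3.

-67/2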